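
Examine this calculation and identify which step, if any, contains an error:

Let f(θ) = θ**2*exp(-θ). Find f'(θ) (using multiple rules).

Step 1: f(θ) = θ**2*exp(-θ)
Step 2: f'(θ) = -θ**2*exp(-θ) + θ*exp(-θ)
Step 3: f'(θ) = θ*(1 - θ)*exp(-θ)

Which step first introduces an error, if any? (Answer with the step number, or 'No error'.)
Step 2

Step 2 is incorrect due to a wrong coefficient.
The step shows: -θ**2*exp(-θ) + θ*exp(-θ)
The correct value should be: -θ**2*exp(-θ) + 2*θ*exp(-θ)

Explanation: The coefficient 2 was incorrectly written as 1: the term 2*θ*exp(-θ) was incorrectly written as θ*exp(-θ)
The later steps are derived from this incorrect expression, so the error originates in Step 2.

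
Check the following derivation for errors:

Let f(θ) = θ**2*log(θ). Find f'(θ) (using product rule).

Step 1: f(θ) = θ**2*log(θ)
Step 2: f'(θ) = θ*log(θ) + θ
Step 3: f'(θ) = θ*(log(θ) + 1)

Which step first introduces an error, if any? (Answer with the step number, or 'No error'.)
Step 2

Step 2 is incorrect due to a wrong coefficient.
The step shows: θ*log(θ) + θ
The correct value should be: 2*θ*log(θ) + θ

Explanation: The coefficient 2 was incorrectly written as 1: the term 2*θ*log(θ) was incorrectly written as θ*log(θ)
The later steps are derived from this incorrect expression, so the error originates in Step 2.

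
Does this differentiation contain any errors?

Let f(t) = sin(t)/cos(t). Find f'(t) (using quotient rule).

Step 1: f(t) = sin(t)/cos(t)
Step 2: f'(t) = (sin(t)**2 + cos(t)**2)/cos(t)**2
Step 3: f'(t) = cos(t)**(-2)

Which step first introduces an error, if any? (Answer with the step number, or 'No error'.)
No error

All steps in this derivation are correct.
The final answer f'(t) = cos(t)**(-2) is valid.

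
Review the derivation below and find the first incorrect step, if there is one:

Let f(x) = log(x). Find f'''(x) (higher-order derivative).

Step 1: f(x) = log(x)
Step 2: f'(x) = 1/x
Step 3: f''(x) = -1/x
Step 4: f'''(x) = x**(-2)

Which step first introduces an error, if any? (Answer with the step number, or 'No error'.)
Step 3

Step 3 is incorrect due to a wrong exponent.
The step shows: -1/x
The correct value should be: -1/x**2

Explanation: The exponent -2 on x was incorrectly written as -1: the term -1/x**2 was incorrectly written as -1/x
The later steps are derived from this incorrect expression, so the error originates in Step 3.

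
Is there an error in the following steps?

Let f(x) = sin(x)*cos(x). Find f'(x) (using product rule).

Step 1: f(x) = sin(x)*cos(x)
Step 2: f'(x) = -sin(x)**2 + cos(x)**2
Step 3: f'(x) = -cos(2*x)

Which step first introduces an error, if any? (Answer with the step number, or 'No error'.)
Step 3

Step 3 is incorrect due to a sign flip.
The step shows: -cos(2*x)
The correct value should be: cos(2*x)

Explanation: The sign of the whole expression was flipped: the term cos(2*x) was incorrectly written as -cos(2*x)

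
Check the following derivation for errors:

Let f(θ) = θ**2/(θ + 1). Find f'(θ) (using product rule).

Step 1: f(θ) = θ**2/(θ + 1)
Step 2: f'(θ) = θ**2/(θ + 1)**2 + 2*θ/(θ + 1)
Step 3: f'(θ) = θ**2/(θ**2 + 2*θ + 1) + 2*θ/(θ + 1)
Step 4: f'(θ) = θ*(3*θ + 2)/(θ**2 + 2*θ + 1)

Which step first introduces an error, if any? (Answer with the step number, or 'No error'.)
Step 2

Step 2 is incorrect due to a sign flip.
The step shows: θ**2/(θ + 1)**2 + 2*θ/(θ + 1)
The correct value should be: -θ**2/(θ + 1)**2 + 2*θ/(θ + 1)

Explanation: The sign of one term was flipped: the term -θ**2/(θ + 1)**2 was incorrectly written as θ**2/(θ + 1)**2
The later steps are derived from this incorrect expression, so the error originates in Step 2.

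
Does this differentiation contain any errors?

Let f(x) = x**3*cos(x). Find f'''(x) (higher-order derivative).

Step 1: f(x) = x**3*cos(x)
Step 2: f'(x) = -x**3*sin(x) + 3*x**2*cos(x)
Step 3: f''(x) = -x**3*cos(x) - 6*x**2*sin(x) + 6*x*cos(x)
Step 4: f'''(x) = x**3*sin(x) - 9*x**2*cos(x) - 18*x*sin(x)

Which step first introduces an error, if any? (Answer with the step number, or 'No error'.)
Step 4

Step 4 is incorrect due to a dropped term.
The step shows: x**3*sin(x) - 9*x**2*cos(x) - 18*x*sin(x)
The correct value should be: x**3*sin(x) - 9*x**2*cos(x) - 18*x*sin(x) + 6*cos(x)

Explanation: A term was dropped: the term 6*cos(x) was incorrectly omitted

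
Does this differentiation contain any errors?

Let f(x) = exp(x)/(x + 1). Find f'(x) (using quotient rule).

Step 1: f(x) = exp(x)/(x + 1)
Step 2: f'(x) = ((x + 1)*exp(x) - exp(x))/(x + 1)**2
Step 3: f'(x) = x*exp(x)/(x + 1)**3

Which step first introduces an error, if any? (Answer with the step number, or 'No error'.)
Step 3

Step 3 is incorrect due to a wrong exponent.
The step shows: x*exp(x)/(x + 1)**3
The correct value should be: x*exp(x)/(x + 1)**2

Explanation: The exponent -2 on x + 1 was incorrectly written as -3: the term x*exp(x)/(x + 1)**2 was incorrectly written as x*exp(x)/(x + 1)**3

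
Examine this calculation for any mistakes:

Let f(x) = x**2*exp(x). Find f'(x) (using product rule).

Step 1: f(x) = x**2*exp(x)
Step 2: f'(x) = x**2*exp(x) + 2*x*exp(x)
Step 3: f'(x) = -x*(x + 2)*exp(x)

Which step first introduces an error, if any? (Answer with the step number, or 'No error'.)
Step 3

Step 3 is incorrect due to a sign flip.
The step shows: -x*(x + 2)*exp(x)
The correct value should be: x*(x + 2)*exp(x)

Explanation: The sign of the whole expression was flipped: the term x*(x + 2)*exp(x) was incorrectly written as -x*(x + 2)*exp(x)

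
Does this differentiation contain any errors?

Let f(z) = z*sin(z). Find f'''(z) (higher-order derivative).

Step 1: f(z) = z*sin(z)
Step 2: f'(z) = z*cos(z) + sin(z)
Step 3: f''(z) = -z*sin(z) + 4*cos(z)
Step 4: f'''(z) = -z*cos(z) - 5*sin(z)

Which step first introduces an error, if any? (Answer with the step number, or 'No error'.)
Step 3

Step 3 is incorrect due to a wrong coefficient.
The step shows: -z*sin(z) + 4*cos(z)
The correct value should be: -z*sin(z) + 2*cos(z)

Explanation: The coefficient 2 was incorrectly written as 4: the term 2*cos(z) was incorrectly written as 4*cos(z)
The later steps are derived from this incorrect expression, so the error originates in Step 3.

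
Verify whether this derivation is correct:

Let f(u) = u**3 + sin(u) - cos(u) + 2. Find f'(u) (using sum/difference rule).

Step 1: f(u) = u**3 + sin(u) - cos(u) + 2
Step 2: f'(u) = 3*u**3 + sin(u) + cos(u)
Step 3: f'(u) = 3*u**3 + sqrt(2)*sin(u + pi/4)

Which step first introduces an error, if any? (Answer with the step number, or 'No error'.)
Step 2

Step 2 is incorrect due to a wrong exponent.
The step shows: 3*u**3 + sin(u) + cos(u)
The correct value should be: 3*u**2 + sin(u) + cos(u)

Explanation: The exponent 2 on u was incorrectly written as 3: the term 3*u**2 was incorrectly written as 3*u**3
The later steps are derived from this incorrect expression, so the error originates in Step 2.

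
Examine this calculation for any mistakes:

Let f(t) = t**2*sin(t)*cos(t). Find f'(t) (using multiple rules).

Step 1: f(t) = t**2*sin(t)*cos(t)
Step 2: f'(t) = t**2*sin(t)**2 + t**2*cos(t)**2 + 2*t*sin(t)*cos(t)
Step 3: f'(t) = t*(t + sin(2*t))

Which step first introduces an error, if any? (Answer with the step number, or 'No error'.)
Step 2

Step 2 is incorrect due to a sign flip.
The step shows: t**2*sin(t)**2 + t**2*cos(t)**2 + 2*t*sin(t)*cos(t)
The correct value should be: -t**2*sin(t)**2 + t**2*cos(t)**2 + 2*t*sin(t)*cos(t)

Explanation: The sign of one term was flipped: the term -t**2*sin(t)**2 was incorrectly written as t**2*sin(t)**2
The later steps are derived from this incorrect expression, so the error originates in Step 2.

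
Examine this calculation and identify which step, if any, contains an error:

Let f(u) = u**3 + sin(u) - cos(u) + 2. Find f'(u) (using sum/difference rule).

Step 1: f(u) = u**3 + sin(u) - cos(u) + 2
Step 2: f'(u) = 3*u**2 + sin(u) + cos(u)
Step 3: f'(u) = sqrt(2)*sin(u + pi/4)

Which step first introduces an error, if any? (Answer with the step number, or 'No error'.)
Step 3

Step 3 is incorrect due to a dropped term.
The step shows: sqrt(2)*sin(u + pi/4)
The correct value should be: 3*u**2 + sqrt(2)*sin(u + pi/4)

Explanation: A term was dropped: the term 3*u**2 was incorrectly omitted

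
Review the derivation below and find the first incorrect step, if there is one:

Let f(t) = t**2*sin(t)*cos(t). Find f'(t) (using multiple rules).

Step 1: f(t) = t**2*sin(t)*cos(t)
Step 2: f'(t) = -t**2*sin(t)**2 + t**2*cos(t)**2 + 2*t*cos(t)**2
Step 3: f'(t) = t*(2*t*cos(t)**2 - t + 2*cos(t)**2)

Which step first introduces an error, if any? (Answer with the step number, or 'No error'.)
Step 2

Step 2 is incorrect due to a wrong trig function.
The step shows: -t**2*sin(t)**2 + t**2*cos(t)**2 + 2*t*cos(t)**2
The correct value should be: -t**2*sin(t)**2 + t**2*cos(t)**2 + 2*t*sin(t)*cos(t)

Explanation: sin(t) was incorrectly written as cos(t): the term 2*t*sin(t)*cos(t) was incorrectly written as 2*t*cos(t)**2
The later steps are derived from this incorrect expression, so the error originates in Step 2.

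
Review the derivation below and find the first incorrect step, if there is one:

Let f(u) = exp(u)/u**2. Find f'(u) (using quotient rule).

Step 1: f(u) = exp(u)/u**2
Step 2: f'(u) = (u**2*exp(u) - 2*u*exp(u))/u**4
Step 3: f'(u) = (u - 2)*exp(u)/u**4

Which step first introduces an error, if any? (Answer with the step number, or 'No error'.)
Step 3

Step 3 is incorrect due to a wrong exponent.
The step shows: (u - 2)*exp(u)/u**4
The correct value should be: (u - 2)*exp(u)/u**3

Explanation: The exponent -3 on u was incorrectly written as -4: the term (u - 2)*exp(u)/u**3 was incorrectly written as (u - 2)*exp(u)/u**4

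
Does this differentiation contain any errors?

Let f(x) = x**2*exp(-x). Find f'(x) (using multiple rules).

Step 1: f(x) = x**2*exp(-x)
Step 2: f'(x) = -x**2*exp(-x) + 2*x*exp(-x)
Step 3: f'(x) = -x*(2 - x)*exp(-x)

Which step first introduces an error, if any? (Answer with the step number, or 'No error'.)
Step 3

Step 3 is incorrect due to a sign flip.
The step shows: -x*(2 - x)*exp(-x)
The correct value should be: x*(2 - x)*exp(-x)

Explanation: The sign of the whole expression was flipped: the term x*(2 - x)*exp(-x) was incorrectly written as -x*(2 - x)*exp(-x)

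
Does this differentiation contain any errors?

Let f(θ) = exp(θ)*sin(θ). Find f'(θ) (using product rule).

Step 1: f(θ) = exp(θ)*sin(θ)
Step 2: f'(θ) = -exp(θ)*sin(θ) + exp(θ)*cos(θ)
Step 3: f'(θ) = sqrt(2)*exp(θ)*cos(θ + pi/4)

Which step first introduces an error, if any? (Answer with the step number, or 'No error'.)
Step 2

Step 2 is incorrect due to a sign flip.
The step shows: -exp(θ)*sin(θ) + exp(θ)*cos(θ)
The correct value should be: exp(θ)*sin(θ) + exp(θ)*cos(θ)

Explanation: The sign of one term was flipped: the term exp(θ)*sin(θ) was incorrectly written as -exp(θ)*sin(θ)
The later steps are derived from this incorrect expression, so the error originates in Step 2.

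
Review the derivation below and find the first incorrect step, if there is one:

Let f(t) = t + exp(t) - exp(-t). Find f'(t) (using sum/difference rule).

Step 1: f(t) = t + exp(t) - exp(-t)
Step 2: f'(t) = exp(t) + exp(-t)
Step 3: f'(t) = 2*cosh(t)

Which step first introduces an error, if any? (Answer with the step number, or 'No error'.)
Step 2

Step 2 is incorrect due to a dropped term.
The step shows: exp(t) + exp(-t)
The correct value should be: exp(t) + 1 + exp(-t)

Explanation: A term was dropped: the term 1 was incorrectly omitted
The later steps are derived from this incorrect expression, so the error originates in Step 2.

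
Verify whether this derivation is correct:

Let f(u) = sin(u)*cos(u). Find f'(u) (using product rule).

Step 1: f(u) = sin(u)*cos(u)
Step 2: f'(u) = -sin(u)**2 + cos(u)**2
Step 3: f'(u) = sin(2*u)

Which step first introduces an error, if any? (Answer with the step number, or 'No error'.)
Step 3

Step 3 is incorrect due to a wrong trig function.
The step shows: sin(2*u)
The correct value should be: cos(2*u)

Explanation: cos(2*u) was incorrectly written as sin(2*u): the term cos(2*u) was incorrectly written as sin(2*u)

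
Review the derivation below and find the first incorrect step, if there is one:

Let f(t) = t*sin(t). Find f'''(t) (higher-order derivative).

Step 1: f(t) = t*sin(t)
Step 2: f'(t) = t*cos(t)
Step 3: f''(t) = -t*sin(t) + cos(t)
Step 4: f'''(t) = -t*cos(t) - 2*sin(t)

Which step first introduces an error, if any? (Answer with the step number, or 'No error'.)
Step 2

Step 2 is incorrect due to a dropped term.
The step shows: t*cos(t)
The correct value should be: t*cos(t) + sin(t)

Explanation: A term was dropped: the term sin(t) was incorrectly omitted
The later steps are derived from this incorrect expression, so the error originates in Step 2.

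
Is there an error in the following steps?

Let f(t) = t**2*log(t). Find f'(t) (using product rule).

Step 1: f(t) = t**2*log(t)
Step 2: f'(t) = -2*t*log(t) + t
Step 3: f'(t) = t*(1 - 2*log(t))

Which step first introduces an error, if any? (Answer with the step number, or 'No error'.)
Step 2

Step 2 is incorrect due to a sign flip.
The step shows: -2*t*log(t) + t
The correct value should be: 2*t*log(t) + t

Explanation: The sign of one term was flipped: the term 2*t*log(t) was incorrectly written as -2*t*log(t)
The later steps are derived from this incorrect expression, so the error originates in Step 2.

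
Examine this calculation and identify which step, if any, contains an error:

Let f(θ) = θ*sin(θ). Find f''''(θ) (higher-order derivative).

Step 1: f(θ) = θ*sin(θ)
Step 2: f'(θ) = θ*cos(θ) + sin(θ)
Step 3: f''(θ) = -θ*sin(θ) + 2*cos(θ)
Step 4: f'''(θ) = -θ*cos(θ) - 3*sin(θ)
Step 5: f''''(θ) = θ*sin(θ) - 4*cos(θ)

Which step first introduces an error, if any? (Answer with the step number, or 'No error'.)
No error

All steps in this derivation are correct.
The final answer f''''(θ) = θ*sin(θ) - 4*cos(θ) is valid.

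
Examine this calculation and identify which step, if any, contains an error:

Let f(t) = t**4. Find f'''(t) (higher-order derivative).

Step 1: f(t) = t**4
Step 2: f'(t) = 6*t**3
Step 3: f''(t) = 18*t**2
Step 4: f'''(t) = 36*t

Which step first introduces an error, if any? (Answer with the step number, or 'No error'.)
Step 2

Step 2 is incorrect due to a wrong coefficient.
The step shows: 6*t**3
The correct value should be: 4*t**3

Explanation: The coefficient 4 was incorrectly written as 6: the term 4*t**3 was incorrectly written as 6*t**3
The later steps are derived from this incorrect expression, so the error originates in Step 2.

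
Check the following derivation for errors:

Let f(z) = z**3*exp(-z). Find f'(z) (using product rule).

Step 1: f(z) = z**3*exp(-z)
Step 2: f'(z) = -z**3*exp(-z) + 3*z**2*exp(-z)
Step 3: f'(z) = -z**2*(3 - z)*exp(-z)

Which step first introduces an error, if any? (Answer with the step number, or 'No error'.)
Step 3

Step 3 is incorrect due to a sign flip.
The step shows: -z**2*(3 - z)*exp(-z)
The correct value should be: z**2*(3 - z)*exp(-z)

Explanation: The sign of the whole expression was flipped: the term z**2*(3 - z)*exp(-z) was incorrectly written as -z**2*(3 - z)*exp(-z)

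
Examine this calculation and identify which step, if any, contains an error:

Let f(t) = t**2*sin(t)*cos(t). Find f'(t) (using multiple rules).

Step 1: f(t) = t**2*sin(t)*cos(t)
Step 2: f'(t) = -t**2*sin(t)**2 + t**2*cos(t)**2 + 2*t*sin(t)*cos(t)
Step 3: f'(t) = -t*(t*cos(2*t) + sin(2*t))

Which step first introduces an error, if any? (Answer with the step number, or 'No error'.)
Step 3

Step 3 is incorrect due to a sign flip.
The step shows: -t*(t*cos(2*t) + sin(2*t))
The correct value should be: t*(t*cos(2*t) + sin(2*t))

Explanation: The sign of the whole expression was flipped: the term t*(t*cos(2*t) + sin(2*t)) was incorrectly written as -t*(t*cos(2*t) + sin(2*t))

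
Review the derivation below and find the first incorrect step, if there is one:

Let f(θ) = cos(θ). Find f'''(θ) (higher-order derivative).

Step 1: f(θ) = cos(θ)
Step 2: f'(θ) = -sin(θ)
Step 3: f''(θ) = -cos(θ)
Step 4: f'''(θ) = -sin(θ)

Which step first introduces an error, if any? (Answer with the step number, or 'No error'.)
Step 4

Step 4 is incorrect due to a sign flip.
The step shows: -sin(θ)
The correct value should be: sin(θ)

Explanation: The sign of the whole expression was flipped: the term sin(θ) was incorrectly written as -sin(θ)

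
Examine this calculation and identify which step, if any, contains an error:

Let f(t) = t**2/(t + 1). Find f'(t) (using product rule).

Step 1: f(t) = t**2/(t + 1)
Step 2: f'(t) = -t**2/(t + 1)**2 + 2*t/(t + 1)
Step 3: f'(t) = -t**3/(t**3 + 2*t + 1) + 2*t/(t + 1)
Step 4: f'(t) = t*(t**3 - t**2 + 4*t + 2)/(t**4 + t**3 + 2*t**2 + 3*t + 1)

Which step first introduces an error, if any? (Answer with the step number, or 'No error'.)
Step 3

Step 3 is incorrect due to a wrong exponent.
The step shows: -t**3/(t**3 + 2*t + 1) + 2*t/(t + 1)
The correct value should be: -t**2/(t**2 + 2*t + 1) + 2*t/(t + 1)

Explanation: The exponent 2 on t was incorrectly written as 3: the term -t**2/(t**2 + 2*t + 1) was incorrectly written as -t**3/(t**3 + 2*t + 1)
The later steps are derived from this incorrect expression, so the error originates in Step 3.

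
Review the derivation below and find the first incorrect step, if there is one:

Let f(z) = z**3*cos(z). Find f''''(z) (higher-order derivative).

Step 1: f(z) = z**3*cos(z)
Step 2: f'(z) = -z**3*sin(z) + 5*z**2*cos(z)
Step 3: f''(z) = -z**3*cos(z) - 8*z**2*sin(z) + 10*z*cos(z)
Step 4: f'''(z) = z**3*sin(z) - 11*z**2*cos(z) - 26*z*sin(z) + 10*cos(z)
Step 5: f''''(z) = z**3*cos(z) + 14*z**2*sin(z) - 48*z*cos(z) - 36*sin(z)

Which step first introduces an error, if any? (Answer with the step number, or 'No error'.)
Step 2

Step 2 is incorrect due to a wrong coefficient.
The step shows: -z**3*sin(z) + 5*z**2*cos(z)
The correct value should be: -z**3*sin(z) + 3*z**2*cos(z)

Explanation: The coefficient 3 was incorrectly written as 5: the term 3*z**2*cos(z) was incorrectly written as 5*z**2*cos(z)
The later steps are derived from this incorrect expression, so the error originates in Step 2.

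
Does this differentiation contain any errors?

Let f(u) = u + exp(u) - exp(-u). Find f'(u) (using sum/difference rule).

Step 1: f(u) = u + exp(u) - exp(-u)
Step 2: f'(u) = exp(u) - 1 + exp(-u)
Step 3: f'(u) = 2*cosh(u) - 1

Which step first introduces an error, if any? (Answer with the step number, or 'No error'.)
Step 2

Step 2 is incorrect due to a sign flip.
The step shows: exp(u) - 1 + exp(-u)
The correct value should be: exp(u) + 1 + exp(-u)

Explanation: The sign of one term was flipped: the term 1 was incorrectly written as -1
The later steps are derived from this incorrect expression, so the error originates in Step 2.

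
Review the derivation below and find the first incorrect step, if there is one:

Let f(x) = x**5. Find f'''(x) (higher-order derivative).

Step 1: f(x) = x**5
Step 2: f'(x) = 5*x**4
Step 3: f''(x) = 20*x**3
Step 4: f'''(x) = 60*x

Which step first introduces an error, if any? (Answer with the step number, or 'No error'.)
Step 4

Step 4 is incorrect due to a wrong exponent.
The step shows: 60*x
The correct value should be: 60*x**2

Explanation: The exponent 2 on x was incorrectly written as 1: the term 60*x**2 was incorrectly written as 60*x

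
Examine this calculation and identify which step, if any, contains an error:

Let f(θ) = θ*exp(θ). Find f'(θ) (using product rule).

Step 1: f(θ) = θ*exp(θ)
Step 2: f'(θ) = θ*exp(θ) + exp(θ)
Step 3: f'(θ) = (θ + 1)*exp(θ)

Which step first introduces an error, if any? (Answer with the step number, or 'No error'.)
No error

All steps in this derivation are correct.
The final answer f'(θ) = (θ + 1)*exp(θ) is valid.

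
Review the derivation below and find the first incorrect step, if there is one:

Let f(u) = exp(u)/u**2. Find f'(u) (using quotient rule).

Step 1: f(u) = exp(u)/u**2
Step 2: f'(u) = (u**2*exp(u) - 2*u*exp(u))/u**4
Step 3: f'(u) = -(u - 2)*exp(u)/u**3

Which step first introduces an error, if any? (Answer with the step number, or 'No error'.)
Step 3

Step 3 is incorrect due to a sign flip.
The step shows: -(u - 2)*exp(u)/u**3
The correct value should be: (u - 2)*exp(u)/u**3

Explanation: The sign of the whole expression was flipped: the term (u - 2)*exp(u)/u**3 was incorrectly written as -(u - 2)*exp(u)/u**3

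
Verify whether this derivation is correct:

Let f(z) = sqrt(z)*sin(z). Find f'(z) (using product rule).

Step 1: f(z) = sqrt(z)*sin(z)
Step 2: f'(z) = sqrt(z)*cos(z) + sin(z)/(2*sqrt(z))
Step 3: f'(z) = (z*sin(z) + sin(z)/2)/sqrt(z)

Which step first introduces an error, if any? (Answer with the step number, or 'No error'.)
Step 3

Step 3 is incorrect due to a wrong trig function.
The step shows: (z*sin(z) + sin(z)/2)/sqrt(z)
The correct value should be: (z*cos(z) + sin(z)/2)/sqrt(z)

Explanation: cos(z) was incorrectly written as sin(z): the term (z*cos(z) + sin(z)/2)/sqrt(z) was incorrectly written as (z*sin(z) + sin(z)/2)/sqrt(z)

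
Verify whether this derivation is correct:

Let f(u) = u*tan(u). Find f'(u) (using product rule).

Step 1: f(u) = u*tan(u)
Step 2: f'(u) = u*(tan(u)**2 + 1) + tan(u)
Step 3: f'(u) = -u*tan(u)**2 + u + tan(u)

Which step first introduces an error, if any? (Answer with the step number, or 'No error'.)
Step 3

Step 3 is incorrect due to a sign flip.
The step shows: -u*tan(u)**2 + u + tan(u)
The correct value should be: u*tan(u)**2 + u + tan(u)

Explanation: The sign of one term was flipped: the term u*tan(u)**2 was incorrectly written as -u*tan(u)**2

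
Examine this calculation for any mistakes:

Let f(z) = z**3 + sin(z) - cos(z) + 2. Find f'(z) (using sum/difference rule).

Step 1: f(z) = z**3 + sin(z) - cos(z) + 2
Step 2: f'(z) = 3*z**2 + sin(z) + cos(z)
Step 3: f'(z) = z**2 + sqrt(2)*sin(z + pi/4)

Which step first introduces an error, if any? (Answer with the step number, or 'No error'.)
Step 3

Step 3 is incorrect due to a wrong coefficient.
The step shows: z**2 + sqrt(2)*sin(z + pi/4)
The correct value should be: 3*z**2 + sqrt(2)*sin(z + pi/4)

Explanation: The coefficient 3 was incorrectly written as 1: the term 3*z**2 was incorrectly written as z**2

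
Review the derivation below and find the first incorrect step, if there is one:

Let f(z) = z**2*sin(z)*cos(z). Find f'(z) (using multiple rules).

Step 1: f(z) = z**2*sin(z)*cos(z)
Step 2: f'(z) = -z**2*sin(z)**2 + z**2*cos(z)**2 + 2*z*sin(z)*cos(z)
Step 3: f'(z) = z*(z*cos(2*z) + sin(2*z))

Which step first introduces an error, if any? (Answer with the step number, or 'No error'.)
No error

All steps in this derivation are correct.
The final answer f'(z) = z*(z*cos(2*z) + sin(2*z)) is valid.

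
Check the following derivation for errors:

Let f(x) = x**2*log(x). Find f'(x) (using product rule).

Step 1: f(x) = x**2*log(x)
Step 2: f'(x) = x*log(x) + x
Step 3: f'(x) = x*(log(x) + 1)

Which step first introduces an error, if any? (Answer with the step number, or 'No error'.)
Step 2

Step 2 is incorrect due to a wrong coefficient.
The step shows: x*log(x) + x
The correct value should be: 2*x*log(x) + x

Explanation: The coefficient 2 was incorrectly written as 1: the term 2*x*log(x) was incorrectly written as x*log(x)
The later steps are derived from this incorrect expression, so the error originates in Step 2.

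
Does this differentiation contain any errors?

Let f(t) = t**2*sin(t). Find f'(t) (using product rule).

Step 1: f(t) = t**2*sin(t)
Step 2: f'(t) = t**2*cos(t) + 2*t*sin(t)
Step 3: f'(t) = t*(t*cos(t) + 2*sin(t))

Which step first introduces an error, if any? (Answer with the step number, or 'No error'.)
No error

All steps in this derivation are correct.
The final answer f'(t) = t*(t*cos(t) + 2*sin(t)) is valid.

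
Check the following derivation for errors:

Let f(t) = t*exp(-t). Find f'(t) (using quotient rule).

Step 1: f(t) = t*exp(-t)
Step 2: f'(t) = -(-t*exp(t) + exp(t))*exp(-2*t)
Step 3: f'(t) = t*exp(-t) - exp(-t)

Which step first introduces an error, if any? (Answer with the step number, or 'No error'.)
Step 2

Step 2 is incorrect due to a sign flip.
The step shows: -(-t*exp(t) + exp(t))*exp(-2*t)
The correct value should be: (-t*exp(t) + exp(t))*exp(-2*t)

Explanation: The sign of the whole expression was flipped: the term (-t*exp(t) + exp(t))*exp(-2*t) was incorrectly written as -(-t*exp(t) + exp(t))*exp(-2*t)
The later steps are derived from this incorrect expression, so the error originates in Step 2.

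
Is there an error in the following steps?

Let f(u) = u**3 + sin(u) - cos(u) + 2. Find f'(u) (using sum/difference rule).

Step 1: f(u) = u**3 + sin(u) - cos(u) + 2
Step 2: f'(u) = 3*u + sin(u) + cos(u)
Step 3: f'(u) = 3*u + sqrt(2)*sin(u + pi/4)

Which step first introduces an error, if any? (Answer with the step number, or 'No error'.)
Step 2

Step 2 is incorrect due to a wrong exponent.
The step shows: 3*u + sin(u) + cos(u)
The correct value should be: 3*u**2 + sin(u) + cos(u)

Explanation: The exponent 2 on u was incorrectly written as 1: the term 3*u**2 was incorrectly written as 3*u
The later steps are derived from this incorrect expression, so the error originates in Step 2.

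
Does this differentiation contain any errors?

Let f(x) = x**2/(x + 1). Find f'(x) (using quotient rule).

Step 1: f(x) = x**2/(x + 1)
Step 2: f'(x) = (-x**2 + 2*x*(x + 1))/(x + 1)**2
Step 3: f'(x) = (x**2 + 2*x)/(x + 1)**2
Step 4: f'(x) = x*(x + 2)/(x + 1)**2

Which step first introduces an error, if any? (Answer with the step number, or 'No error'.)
No error

All steps in this derivation are correct.
The final answer f'(x) = x*(x + 2)/(x + 1)**2 is valid.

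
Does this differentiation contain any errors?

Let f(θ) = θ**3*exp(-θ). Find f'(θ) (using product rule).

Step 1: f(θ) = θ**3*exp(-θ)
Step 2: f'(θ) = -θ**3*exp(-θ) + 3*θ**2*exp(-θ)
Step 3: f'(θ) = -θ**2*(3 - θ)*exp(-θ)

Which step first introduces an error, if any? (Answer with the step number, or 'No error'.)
Step 3

Step 3 is incorrect due to a sign flip.
The step shows: -θ**2*(3 - θ)*exp(-θ)
The correct value should be: θ**2*(3 - θ)*exp(-θ)

Explanation: The sign of the whole expression was flipped: the term θ**2*(3 - θ)*exp(-θ) was incorrectly written as -θ**2*(3 - θ)*exp(-θ)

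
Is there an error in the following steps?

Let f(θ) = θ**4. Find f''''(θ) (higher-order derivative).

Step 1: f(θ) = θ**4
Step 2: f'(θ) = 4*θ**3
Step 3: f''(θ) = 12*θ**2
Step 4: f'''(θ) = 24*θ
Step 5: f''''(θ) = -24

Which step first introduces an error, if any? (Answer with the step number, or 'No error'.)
Step 5

Step 5 is incorrect due to a sign flip.
The step shows: -24
The correct value should be: 24

Explanation: The sign of the whole expression was flipped: the term 24 was incorrectly written as -24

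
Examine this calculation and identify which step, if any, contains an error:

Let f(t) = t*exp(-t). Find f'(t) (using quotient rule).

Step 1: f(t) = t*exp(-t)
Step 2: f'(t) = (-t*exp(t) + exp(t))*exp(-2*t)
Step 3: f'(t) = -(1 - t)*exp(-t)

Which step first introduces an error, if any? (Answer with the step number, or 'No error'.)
Step 3

Step 3 is incorrect due to a sign flip.
The step shows: -(1 - t)*exp(-t)
The correct value should be: (1 - t)*exp(-t)

Explanation: The sign of the whole expression was flipped: the term (1 - t)*exp(-t) was incorrectly written as -(1 - t)*exp(-t)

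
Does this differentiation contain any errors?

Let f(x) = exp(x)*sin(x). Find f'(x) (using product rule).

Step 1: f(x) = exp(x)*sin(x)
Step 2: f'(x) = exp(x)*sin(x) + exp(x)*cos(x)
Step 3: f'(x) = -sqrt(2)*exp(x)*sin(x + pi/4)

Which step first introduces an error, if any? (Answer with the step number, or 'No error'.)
Step 3

Step 3 is incorrect due to a sign flip.
The step shows: -sqrt(2)*exp(x)*sin(x + pi/4)
The correct value should be: sqrt(2)*exp(x)*sin(x + pi/4)

Explanation: The sign of the whole expression was flipped: the term sqrt(2)*exp(x)*sin(x + pi/4) was incorrectly written as -sqrt(2)*exp(x)*sin(x + pi/4)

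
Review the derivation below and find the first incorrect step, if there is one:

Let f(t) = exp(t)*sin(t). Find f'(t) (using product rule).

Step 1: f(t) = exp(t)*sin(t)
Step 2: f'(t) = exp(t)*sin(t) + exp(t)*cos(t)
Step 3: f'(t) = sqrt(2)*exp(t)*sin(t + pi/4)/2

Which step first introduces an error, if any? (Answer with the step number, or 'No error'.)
Step 3

Step 3 is incorrect due to a wrong exponent.
The step shows: sqrt(2)*exp(t)*sin(t + pi/4)/2
The correct value should be: sqrt(2)*exp(t)*sin(t + pi/4)

Explanation: The exponent 1/2 on 2 was incorrectly written as -1/2: the term sqrt(2)*exp(t)*sin(t + pi/4) was incorrectly written as sqrt(2)*exp(t)*sin(t + pi/4)/2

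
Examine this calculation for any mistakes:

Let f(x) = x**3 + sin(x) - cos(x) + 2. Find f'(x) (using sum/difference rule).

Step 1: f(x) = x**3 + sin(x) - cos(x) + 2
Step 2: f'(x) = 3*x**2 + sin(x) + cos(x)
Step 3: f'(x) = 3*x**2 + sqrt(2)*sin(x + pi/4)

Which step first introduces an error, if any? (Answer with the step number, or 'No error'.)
No error

All steps in this derivation are correct.
The final answer f'(x) = 3*x**2 + sqrt(2)*sin(x + pi/4) is valid.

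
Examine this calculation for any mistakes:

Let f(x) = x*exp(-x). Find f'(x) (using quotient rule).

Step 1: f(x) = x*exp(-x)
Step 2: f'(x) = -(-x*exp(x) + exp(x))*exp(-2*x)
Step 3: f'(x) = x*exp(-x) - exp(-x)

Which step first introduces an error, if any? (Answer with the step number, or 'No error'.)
Step 2

Step 2 is incorrect due to a sign flip.
The step shows: -(-x*exp(x) + exp(x))*exp(-2*x)
The correct value should be: (-x*exp(x) + exp(x))*exp(-2*x)

Explanation: The sign of the whole expression was flipped: the term (-x*exp(x) + exp(x))*exp(-2*x) was incorrectly written as -(-x*exp(x) + exp(x))*exp(-2*x)
The later steps are derived from this incorrect expression, so the error originates in Step 2.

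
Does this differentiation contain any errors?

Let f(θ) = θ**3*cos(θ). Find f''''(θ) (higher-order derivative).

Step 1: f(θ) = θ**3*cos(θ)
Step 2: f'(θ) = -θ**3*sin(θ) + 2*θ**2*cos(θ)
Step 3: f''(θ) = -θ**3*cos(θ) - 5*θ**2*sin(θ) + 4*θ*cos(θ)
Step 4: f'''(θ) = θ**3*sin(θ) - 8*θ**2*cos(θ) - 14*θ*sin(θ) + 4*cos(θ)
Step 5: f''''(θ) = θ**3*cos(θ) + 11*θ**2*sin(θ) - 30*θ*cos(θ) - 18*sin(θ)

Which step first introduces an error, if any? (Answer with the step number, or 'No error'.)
Step 2

Step 2 is incorrect due to a wrong coefficient.
The step shows: -θ**3*sin(θ) + 2*θ**2*cos(θ)
The correct value should be: -θ**3*sin(θ) + 3*θ**2*cos(θ)

Explanation: The coefficient 3 was incorrectly written as 2: the term 3*θ**2*cos(θ) was incorrectly written as 2*θ**2*cos(θ)
The later steps are derived from this incorrect expression, so the error originates in Step 2.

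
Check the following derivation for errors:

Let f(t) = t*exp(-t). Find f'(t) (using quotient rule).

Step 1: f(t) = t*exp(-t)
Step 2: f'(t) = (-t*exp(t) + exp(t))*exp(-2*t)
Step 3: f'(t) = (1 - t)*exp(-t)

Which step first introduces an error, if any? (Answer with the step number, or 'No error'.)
No error

All steps in this derivation are correct.
The final answer f'(t) = (1 - t)*exp(-t) is valid.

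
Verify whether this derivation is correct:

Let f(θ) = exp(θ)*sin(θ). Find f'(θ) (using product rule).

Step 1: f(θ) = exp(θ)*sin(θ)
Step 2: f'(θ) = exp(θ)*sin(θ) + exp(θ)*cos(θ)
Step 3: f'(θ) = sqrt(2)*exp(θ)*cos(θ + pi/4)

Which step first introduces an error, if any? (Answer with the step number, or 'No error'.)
Step 3

Step 3 is incorrect due to a wrong trig function.
The step shows: sqrt(2)*exp(θ)*cos(θ + pi/4)
The correct value should be: sqrt(2)*exp(θ)*sin(θ + pi/4)

Explanation: sin(θ + pi/4) was incorrectly written as cos(θ + pi/4): the term sqrt(2)*exp(θ)*sin(θ + pi/4) was incorrectly written as sqrt(2)*exp(θ)*cos(θ + pi/4)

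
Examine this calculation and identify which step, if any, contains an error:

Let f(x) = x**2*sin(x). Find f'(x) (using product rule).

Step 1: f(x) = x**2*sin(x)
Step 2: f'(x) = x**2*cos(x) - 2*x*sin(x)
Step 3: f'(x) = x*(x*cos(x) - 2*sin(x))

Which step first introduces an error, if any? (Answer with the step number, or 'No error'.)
Step 2

Step 2 is incorrect due to a sign flip.
The step shows: x**2*cos(x) - 2*x*sin(x)
The correct value should be: x**2*cos(x) + 2*x*sin(x)

Explanation: The sign of one term was flipped: the term 2*x*sin(x) was incorrectly written as -2*x*sin(x)
The later steps are derived from this incorrect expression, so the error originates in Step 2.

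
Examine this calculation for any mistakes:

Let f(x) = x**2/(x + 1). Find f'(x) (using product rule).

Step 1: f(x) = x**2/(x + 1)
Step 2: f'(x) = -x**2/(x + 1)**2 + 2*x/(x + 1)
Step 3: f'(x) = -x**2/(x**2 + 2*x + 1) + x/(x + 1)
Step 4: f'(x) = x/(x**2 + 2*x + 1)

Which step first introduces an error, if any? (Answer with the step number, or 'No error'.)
Step 3

Step 3 is incorrect due to a wrong coefficient.
The step shows: -x**2/(x**2 + 2*x + 1) + x/(x + 1)
The correct value should be: -x**2/(x**2 + 2*x + 1) + 2*x/(x + 1)

Explanation: The coefficient 2 was incorrectly written as 1: the term 2*x/(x + 1) was incorrectly written as x/(x + 1)
The later steps are derived from this incorrect expression, so the error originates in Step 3.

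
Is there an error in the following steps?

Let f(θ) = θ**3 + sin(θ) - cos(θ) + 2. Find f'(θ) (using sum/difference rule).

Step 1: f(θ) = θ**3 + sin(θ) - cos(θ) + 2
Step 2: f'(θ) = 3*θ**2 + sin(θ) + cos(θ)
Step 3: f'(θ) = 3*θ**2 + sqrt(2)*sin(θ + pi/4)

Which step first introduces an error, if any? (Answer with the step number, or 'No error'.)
No error

All steps in this derivation are correct.
The final answer f'(θ) = 3*θ**2 + sqrt(2)*sin(θ + pi/4) is valid.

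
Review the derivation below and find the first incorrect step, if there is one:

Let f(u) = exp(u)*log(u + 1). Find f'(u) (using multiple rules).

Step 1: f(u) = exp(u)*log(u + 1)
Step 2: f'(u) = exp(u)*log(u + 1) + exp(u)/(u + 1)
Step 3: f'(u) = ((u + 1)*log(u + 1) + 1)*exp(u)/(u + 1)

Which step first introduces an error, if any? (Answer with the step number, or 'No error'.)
No error

All steps in this derivation are correct.
The final answer f'(u) = ((u + 1)*log(u + 1) + 1)*exp(u)/(u + 1) is valid.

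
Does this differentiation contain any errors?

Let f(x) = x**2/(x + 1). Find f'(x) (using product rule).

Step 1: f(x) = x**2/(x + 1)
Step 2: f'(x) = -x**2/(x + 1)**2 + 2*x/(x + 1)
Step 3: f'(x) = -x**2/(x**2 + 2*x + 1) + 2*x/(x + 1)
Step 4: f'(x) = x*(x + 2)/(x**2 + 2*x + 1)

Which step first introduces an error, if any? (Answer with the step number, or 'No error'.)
No error

All steps in this derivation are correct.
The final answer f'(x) = x*(x + 2)/(x**2 + 2*x + 1) is valid.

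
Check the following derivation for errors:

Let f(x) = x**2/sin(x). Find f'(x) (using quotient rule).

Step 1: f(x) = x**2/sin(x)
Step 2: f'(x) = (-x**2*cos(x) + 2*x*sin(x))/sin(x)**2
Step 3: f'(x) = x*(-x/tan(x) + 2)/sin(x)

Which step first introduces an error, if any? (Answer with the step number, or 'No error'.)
No error

All steps in this derivation are correct.
The final answer f'(x) = x*(-x/tan(x) + 2)/sin(x) is valid.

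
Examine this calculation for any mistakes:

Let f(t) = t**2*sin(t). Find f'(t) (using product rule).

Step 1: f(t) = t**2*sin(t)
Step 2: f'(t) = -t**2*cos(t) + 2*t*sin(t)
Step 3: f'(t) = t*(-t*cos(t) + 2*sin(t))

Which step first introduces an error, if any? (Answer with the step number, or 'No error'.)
Step 2

Step 2 is incorrect due to a sign flip.
The step shows: -t**2*cos(t) + 2*t*sin(t)
The correct value should be: t**2*cos(t) + 2*t*sin(t)

Explanation: The sign of one term was flipped: the term t**2*cos(t) was incorrectly written as -t**2*cos(t)
The later steps are derived from this incorrect expression, so the error originates in Step 2.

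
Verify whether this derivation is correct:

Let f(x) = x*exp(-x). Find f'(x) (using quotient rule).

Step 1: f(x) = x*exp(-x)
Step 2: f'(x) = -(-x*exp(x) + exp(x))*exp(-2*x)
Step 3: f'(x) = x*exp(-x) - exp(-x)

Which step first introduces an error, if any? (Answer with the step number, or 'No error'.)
Step 2

Step 2 is incorrect due to a sign flip.
The step shows: -(-x*exp(x) + exp(x))*exp(-2*x)
The correct value should be: (-x*exp(x) + exp(x))*exp(-2*x)

Explanation: The sign of the whole expression was flipped: the term (-x*exp(x) + exp(x))*exp(-2*x) was incorrectly written as -(-x*exp(x) + exp(x))*exp(-2*x)
The later steps are derived from this incorrect expression, so the error originates in Step 2.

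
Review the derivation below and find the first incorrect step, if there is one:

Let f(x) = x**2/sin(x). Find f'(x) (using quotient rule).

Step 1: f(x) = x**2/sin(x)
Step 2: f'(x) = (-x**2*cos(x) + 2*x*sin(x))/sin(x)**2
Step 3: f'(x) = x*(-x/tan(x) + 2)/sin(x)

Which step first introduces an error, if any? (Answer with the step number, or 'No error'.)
No error

All steps in this derivation are correct.
The final answer f'(x) = x*(-x/tan(x) + 2)/sin(x) is valid.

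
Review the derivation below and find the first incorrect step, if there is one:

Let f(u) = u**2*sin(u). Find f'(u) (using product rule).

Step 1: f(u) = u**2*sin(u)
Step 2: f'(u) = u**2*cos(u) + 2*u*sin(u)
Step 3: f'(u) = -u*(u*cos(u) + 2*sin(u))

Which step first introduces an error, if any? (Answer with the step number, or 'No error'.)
Step 3

Step 3 is incorrect due to a sign flip.
The step shows: -u*(u*cos(u) + 2*sin(u))
The correct value should be: u*(u*cos(u) + 2*sin(u))

Explanation: The sign of the whole expression was flipped: the term u*(u*cos(u) + 2*sin(u)) was incorrectly written as -u*(u*cos(u) + 2*sin(u))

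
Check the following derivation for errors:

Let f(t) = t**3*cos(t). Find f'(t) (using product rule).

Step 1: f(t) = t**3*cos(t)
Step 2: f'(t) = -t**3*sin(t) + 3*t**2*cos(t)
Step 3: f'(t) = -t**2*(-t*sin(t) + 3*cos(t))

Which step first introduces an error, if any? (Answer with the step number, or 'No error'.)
Step 3

Step 3 is incorrect due to a sign flip.
The step shows: -t**2*(-t*sin(t) + 3*cos(t))
The correct value should be: t**2*(-t*sin(t) + 3*cos(t))

Explanation: The sign of the whole expression was flipped: the term t**2*(-t*sin(t) + 3*cos(t)) was incorrectly written as -t**2*(-t*sin(t) + 3*cos(t))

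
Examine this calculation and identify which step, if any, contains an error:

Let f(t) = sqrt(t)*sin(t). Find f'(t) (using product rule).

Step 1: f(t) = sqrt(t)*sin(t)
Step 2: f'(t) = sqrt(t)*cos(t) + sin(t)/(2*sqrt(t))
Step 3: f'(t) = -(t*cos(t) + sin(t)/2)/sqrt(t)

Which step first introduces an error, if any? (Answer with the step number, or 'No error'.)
Step 3

Step 3 is incorrect due to a sign flip.
The step shows: -(t*cos(t) + sin(t)/2)/sqrt(t)
The correct value should be: (t*cos(t) + sin(t)/2)/sqrt(t)

Explanation: The sign of the whole expression was flipped: the term (t*cos(t) + sin(t)/2)/sqrt(t) was incorrectly written as -(t*cos(t) + sin(t)/2)/sqrt(t)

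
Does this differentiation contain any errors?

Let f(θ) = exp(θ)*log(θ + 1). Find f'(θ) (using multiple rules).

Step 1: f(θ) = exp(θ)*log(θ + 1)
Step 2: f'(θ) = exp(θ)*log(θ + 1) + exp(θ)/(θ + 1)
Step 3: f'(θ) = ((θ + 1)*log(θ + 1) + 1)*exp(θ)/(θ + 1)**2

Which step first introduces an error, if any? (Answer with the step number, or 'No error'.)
Step 3

Step 3 is incorrect due to a wrong exponent.
The step shows: ((θ + 1)*log(θ + 1) + 1)*exp(θ)/(θ + 1)**2
The correct value should be: ((θ + 1)*log(θ + 1) + 1)*exp(θ)/(θ + 1)

Explanation: The exponent -1 on θ + 1 was incorrectly written as -2: the term ((θ + 1)*log(θ + 1) + 1)*exp(θ)/(θ + 1) was incorrectly written as ((θ + 1)*log(θ + 1) + 1)*exp(θ)/(θ + 1)**2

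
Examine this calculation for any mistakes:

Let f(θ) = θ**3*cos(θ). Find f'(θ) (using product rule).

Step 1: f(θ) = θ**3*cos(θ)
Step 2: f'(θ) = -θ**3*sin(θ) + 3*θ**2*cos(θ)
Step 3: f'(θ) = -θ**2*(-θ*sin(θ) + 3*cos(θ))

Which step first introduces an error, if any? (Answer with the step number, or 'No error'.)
Step 3

Step 3 is incorrect due to a sign flip.
The step shows: -θ**2*(-θ*sin(θ) + 3*cos(θ))
The correct value should be: θ**2*(-θ*sin(θ) + 3*cos(θ))

Explanation: The sign of the whole expression was flipped: the term θ**2*(-θ*sin(θ) + 3*cos(θ)) was incorrectly written as -θ**2*(-θ*sin(θ) + 3*cos(θ))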